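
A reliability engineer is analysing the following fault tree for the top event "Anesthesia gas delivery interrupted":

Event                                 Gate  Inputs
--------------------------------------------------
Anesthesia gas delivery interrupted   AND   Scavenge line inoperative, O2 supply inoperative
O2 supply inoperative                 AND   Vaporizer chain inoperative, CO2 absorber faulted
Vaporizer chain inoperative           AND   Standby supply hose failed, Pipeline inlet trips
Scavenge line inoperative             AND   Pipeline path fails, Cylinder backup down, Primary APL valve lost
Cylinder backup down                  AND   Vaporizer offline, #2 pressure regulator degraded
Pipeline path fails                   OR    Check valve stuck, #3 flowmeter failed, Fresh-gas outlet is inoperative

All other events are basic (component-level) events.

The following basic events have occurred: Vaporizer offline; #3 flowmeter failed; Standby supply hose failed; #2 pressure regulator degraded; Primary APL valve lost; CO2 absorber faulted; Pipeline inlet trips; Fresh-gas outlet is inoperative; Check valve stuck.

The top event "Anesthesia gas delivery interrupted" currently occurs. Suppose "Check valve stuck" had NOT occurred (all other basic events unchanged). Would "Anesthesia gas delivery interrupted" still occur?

Yes

Counterfactual: set "Check valve stuck" to not occurred.
Pipeline path fails [OR]: Check valve stuck=not, #3 flowmeter failed=occurs, Fresh-gas outlet is inoperative=occurs → at least one input occurs → occurs.
Cylinder backup down [AND]: Vaporizer offline=occurs, #2 pressure regulator degraded=occurs → all inputs occur → occurs.
Scavenge line inoperative [AND]: Pipeline path fails=occurs, Cylinder backup down=occurs, Primary APL valve lost=occurs → all inputs occur → occurs.
Vaporizer chain inoperative [AND]: Standby supply hose failed=occurs, Pipeline inlet trips=occurs → all inputs occur → occurs.
O2 supply inoperative [AND]: Vaporizer chain inoperative=occurs, CO2 absorber faulted=occurs → all inputs occur → occurs.
Anesthesia gas delivery interrupted [AND]: Scavenge line inoperative=occurs, O2 supply inoperative=occurs → all inputs occur → occurs.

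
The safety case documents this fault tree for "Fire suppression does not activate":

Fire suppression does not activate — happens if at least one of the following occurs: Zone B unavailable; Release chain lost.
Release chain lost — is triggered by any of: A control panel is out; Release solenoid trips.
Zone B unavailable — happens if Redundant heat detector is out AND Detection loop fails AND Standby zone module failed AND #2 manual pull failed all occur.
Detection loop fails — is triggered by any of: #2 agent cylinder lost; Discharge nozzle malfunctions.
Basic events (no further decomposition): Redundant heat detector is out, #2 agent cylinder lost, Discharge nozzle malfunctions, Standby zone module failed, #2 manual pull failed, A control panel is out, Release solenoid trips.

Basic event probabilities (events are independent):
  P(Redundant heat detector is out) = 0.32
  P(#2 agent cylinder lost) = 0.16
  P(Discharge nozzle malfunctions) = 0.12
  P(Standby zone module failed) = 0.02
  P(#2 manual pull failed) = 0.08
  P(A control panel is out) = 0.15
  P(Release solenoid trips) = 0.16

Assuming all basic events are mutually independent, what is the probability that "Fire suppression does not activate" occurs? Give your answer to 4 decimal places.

P(Detection loop fails) [OR] = 1 − (1−0.16) × (1−0.12) = 0.260800
P(Zone B unavailable) [AND] = 0.32 × 0.260800 × 0.02 × 0.08 = 0.000134
P(Release chain lost) [OR] = 1 − (1−0.15) × (1−0.16) = 0.286000
P(Fire suppression does not activate) [OR] = 1 − (1−0.000134) × (1−0.286000) = 0.286096
Rounded to 4 decimal places: P(Fire suppression does not activate) ≈ 0.2861.

0.2861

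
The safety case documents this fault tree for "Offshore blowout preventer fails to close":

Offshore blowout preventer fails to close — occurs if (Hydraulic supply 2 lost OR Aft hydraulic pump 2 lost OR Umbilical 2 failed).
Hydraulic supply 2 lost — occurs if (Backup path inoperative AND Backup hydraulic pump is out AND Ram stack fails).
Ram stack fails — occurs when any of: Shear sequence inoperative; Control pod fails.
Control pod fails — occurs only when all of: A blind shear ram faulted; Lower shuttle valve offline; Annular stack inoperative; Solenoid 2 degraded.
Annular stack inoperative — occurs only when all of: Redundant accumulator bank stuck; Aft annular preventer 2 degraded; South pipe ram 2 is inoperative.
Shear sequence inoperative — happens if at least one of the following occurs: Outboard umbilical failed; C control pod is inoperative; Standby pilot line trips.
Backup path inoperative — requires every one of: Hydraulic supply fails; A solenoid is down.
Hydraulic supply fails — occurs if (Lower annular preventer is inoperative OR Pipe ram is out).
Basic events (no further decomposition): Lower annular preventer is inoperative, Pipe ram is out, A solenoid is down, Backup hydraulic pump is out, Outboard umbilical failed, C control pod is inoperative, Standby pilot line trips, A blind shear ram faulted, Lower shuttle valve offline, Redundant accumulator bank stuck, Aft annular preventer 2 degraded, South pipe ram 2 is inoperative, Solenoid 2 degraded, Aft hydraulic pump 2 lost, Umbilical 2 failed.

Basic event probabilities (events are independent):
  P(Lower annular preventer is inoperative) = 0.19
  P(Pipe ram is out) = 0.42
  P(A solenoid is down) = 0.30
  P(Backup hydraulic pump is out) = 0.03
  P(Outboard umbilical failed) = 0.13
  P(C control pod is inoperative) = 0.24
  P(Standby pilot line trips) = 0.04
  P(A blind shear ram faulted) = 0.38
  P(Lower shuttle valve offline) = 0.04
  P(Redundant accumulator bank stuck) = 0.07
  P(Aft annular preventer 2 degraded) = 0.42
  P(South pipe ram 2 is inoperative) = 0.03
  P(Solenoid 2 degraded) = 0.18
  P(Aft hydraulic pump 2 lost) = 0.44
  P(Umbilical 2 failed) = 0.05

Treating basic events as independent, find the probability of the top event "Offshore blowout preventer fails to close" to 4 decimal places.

P(Hydraulic supply fails) [OR] = 1 − (1−0.19) × (1−0.42) = 0.530200
P(Backup path inoperative) [AND] = 0.530200 × 0.30 = 0.159060
P(Shear sequence inoperative) [OR] = 1 − (1−0.13) × (1−0.24) × (1−0.04) = 0.365248
P(Annular stack inoperative) [AND] = 0.07 × 0.42 × 0.03 = 0.000882
P(Control pod fails) [AND] = 0.38 × 0.04 × 0.000882 × 0.18 = 0.000002
P(Ram stack fails) [OR] = 1 − (1−0.365248) × (1−0.000002) = 0.365249
P(Hydraulic supply 2 lost) [AND] = 0.159060 × 0.03 × 0.365249 = 0.001743
P(Offshore blowout preventer fails to close) [OR] = 1 − (1−0.001743) × (1−0.44) × (1−0.05) = 0.468927
Rounded to 4 decimal places: P(Offshore blowout preventer fails to close) ≈ 0.4689.

0.4689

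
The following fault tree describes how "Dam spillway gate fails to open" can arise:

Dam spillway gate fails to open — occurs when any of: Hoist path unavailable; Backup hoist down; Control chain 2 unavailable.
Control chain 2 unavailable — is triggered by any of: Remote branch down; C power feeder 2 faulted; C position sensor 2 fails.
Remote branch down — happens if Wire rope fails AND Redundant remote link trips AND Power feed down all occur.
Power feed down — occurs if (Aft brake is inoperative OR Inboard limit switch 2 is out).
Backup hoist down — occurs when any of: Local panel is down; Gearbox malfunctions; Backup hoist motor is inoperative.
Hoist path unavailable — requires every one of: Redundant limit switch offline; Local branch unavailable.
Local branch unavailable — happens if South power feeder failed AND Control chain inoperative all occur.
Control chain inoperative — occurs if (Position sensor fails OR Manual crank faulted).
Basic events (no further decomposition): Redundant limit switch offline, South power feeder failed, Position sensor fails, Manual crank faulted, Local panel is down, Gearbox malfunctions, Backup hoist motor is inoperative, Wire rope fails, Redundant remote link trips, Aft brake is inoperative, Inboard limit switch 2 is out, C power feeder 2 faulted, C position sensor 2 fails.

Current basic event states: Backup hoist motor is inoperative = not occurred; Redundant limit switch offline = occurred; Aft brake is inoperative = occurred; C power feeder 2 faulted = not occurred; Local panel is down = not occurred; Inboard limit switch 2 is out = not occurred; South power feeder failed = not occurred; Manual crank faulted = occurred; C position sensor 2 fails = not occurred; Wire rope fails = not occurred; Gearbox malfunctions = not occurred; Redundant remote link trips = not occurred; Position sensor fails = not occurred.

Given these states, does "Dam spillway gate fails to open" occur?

Control chain inoperative [OR]: Position sensor fails=not, Manual crank faulted=occurs → at least one input occurs → occurs.
Local branch unavailable [AND]: South power feeder failed=not, Control chain inoperative=occurs → not all inputs occur → does not occur.
Hoist path unavailable [AND]: Redundant limit switch offline=occurs, Local branch unavailable=not → not all inputs occur → does not occur.
Backup hoist down [OR]: Local panel is down=not, Gearbox malfunctions=not, Backup hoist motor is inoperative=not → no input occurs → does not occur.
Power feed down [OR]: Aft brake is inoperative=occurs, Inboard limit switch 2 is out=not → at least one input occurs → occurs.
Remote branch down [AND]: Wire rope fails=not, Redundant remote link trips=not, Power feed down=occurs → not all inputs occur → does not occur.
Control chain 2 unavailable [OR]: Remote branch down=not, C power feeder 2 faulted=not, C position sensor 2 fails=not → no input occurs → does not occur.
Dam spillway gate fails to open [OR]: Hoist path unavailable=not, Backup hoist down=not, Control chain 2 unavailable=not → no input occurs → does not occur.

No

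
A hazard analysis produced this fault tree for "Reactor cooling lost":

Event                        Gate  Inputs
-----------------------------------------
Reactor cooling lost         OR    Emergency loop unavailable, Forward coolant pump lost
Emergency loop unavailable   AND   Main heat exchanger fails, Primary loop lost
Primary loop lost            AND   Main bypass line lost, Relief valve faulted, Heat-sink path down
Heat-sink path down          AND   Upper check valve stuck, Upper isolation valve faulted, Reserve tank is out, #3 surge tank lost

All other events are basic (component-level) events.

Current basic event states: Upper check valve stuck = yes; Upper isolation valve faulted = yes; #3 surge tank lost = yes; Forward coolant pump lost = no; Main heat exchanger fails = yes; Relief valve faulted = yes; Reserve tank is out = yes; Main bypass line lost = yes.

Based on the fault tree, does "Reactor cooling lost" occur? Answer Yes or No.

Heat-sink path down [AND]: Upper check valve stuck=occurs, Upper isolation valve faulted=occurs, Reserve tank is out=occurs, #3 surge tank lost=occurs → all inputs occur → occurs.
Primary loop lost [AND]: Main bypass line lost=occurs, Relief valve faulted=occurs, Heat-sink path down=occurs → all inputs occur → occurs.
Emergency loop unavailable [AND]: Main heat exchanger fails=occurs, Primary loop lost=occurs → all inputs occur → occurs.
Reactor cooling lost [OR]: Emergency loop unavailable=occurs, Forward coolant pump lost=not → at least one input occurs → occurs.

Yes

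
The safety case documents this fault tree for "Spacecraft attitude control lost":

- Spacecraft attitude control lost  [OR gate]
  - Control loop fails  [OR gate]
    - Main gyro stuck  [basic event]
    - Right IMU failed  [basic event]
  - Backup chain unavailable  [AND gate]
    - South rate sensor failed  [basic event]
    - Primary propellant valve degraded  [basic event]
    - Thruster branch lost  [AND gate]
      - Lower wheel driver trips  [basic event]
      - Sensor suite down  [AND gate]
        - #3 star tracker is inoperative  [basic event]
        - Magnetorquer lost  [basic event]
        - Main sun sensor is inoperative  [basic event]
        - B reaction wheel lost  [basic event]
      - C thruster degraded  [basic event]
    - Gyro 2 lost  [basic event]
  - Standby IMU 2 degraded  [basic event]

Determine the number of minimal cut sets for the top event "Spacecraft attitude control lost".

4

Control loop fails [OR]: union of children's cut sets → 2 cut set(s).
Sensor suite down [AND]: one cut set from each child combined → 1 × 1 × 1 × 1 = 1 cut set(s).
Thruster branch lost [AND]: one cut set from each child combined → 1 × 1 × 1 = 1 cut set(s).
Backup chain unavailable [AND]: one cut set from each child combined → 1 × 1 × 1 × 1 = 1 cut set(s).
Spacecraft attitude control lost [OR]: union of children's cut sets → 4 cut set(s).
Minimal cut sets: {Main gyro stuck}; {Right IMU failed}; {#3 star tracker is inoperative, B reaction wheel lost, C thruster degraded, Gyro 2 lost, Lower wheel driver trips, Magnetorquer lost, Main sun sensor is inoperative, Primary propellant valve degraded, South rate sensor failed}; {Standby IMU 2 degraded}.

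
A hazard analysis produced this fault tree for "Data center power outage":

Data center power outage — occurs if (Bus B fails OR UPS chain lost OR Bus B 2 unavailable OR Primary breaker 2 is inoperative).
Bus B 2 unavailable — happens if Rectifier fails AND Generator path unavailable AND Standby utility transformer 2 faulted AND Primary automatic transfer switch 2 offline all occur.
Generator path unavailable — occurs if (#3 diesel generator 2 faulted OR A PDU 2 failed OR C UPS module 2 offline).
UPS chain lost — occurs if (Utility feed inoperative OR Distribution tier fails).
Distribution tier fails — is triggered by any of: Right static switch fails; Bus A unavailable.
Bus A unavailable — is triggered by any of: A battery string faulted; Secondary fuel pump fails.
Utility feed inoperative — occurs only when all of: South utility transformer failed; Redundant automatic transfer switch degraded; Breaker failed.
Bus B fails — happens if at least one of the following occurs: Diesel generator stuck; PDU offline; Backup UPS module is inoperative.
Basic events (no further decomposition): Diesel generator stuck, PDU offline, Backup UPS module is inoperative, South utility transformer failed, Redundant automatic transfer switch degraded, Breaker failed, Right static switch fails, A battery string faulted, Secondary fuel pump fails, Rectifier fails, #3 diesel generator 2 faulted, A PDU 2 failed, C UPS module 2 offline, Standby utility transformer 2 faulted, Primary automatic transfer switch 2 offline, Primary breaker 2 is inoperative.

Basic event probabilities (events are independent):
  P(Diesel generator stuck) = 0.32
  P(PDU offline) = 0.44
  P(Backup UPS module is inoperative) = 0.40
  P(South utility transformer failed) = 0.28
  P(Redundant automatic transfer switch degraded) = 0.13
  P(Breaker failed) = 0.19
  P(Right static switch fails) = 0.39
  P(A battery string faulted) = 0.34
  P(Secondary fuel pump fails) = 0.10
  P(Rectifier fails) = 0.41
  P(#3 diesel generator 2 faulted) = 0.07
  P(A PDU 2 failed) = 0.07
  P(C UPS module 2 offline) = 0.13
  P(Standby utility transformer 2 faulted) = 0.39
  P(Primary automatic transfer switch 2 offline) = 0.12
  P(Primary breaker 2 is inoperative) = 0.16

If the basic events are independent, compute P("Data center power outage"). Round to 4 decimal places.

P(Bus B fails) [OR] = 1 − (1−0.32) × (1−0.44) × (1−0.40) = 0.771520
P(Utility feed inoperative) [AND] = 0.28 × 0.13 × 0.19 = 0.006916
P(Bus A unavailable) [OR] = 1 − (1−0.34) × (1−0.10) = 0.406000
P(Distribution tier fails) [OR] = 1 − (1−0.39) × (1−0.406000) = 0.637660
P(UPS chain lost) [OR] = 1 − (1−0.006916) × (1−0.637660) = 0.640166
P(Generator path unavailable) [OR] = 1 − (1−0.07) × (1−0.07) × (1−0.13) = 0.247537
P(Bus B 2 unavailable) [AND] = 0.41 × 0.247537 × 0.39 × 0.12 = 0.004750
P(Data center power outage) [OR] = 1 − (1−0.771520) × (1−0.640166) × (1−0.004750) × (1−0.16) = 0.931268
Rounded to 4 decimal places: P(Data center power outage) ≈ 0.9313.

0.9313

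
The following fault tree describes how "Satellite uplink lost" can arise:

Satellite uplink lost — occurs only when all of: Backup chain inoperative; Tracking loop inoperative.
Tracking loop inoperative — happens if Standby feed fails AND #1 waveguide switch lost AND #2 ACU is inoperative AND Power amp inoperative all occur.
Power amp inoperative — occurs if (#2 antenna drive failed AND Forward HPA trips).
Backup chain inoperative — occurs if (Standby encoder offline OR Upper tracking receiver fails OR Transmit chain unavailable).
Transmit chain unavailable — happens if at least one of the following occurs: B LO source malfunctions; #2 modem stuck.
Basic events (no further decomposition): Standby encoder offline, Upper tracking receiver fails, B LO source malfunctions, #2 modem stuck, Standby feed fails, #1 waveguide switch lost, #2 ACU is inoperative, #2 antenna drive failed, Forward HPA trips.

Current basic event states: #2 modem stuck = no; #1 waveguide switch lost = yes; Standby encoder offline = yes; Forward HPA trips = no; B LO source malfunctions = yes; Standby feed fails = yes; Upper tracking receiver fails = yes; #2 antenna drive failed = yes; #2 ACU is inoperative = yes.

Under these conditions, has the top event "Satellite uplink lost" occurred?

Transmit chain unavailable [OR]: B LO source malfunctions=occurs, #2 modem stuck=not → at least one input occurs → occurs.
Backup chain inoperative [OR]: Standby encoder offline=occurs, Upper tracking receiver fails=occurs, Transmit chain unavailable=occurs → at least one input occurs → occurs.
Power amp inoperative [AND]: #2 antenna drive failed=occurs, Forward HPA trips=not → not all inputs occur → does not occur.
Tracking loop inoperative [AND]: Standby feed fails=occurs, #1 waveguide switch lost=occurs, #2 ACU is inoperative=occurs, Power amp inoperative=not → not all inputs occur → does not occur.
Satellite uplink lost [AND]: Backup chain inoperative=occurs, Tracking loop inoperative=not → not all inputs occur → does not occur.

No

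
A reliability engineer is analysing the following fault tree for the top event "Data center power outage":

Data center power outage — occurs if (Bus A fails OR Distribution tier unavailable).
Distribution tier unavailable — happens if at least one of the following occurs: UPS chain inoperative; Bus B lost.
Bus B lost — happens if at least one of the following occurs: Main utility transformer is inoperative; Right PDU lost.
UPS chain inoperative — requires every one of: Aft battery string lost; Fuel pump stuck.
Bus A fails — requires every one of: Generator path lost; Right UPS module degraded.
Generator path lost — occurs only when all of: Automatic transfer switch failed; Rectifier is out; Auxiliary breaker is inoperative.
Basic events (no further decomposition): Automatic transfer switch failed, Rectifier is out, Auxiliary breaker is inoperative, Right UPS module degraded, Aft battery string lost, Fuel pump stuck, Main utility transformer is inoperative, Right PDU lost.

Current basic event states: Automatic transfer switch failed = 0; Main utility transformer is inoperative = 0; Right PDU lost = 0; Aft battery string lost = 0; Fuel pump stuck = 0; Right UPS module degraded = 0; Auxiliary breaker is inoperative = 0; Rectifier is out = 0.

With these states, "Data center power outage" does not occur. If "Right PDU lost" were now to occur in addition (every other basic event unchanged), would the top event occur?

Yes

Counterfactual: set "Right PDU lost" to occurred.
Generator path lost [AND]: Automatic transfer switch failed=not, Rectifier is out=not, Auxiliary breaker is inoperative=not → not all inputs occur → does not occur.
Bus A fails [AND]: Generator path lost=not, Right UPS module degraded=not → not all inputs occur → does not occur.
UPS chain inoperative [AND]: Aft battery string lost=not, Fuel pump stuck=not → not all inputs occur → does not occur.
Bus B lost [OR]: Main utility transformer is inoperative=not, Right PDU lost=occurs → at least one input occurs → occurs.
Distribution tier unavailable [OR]: UPS chain inoperative=not, Bus B lost=occurs → at least one input occurs → occurs.
Data center power outage [OR]: Bus A fails=not, Distribution tier unavailable=occurs → at least one input occurs → occurs.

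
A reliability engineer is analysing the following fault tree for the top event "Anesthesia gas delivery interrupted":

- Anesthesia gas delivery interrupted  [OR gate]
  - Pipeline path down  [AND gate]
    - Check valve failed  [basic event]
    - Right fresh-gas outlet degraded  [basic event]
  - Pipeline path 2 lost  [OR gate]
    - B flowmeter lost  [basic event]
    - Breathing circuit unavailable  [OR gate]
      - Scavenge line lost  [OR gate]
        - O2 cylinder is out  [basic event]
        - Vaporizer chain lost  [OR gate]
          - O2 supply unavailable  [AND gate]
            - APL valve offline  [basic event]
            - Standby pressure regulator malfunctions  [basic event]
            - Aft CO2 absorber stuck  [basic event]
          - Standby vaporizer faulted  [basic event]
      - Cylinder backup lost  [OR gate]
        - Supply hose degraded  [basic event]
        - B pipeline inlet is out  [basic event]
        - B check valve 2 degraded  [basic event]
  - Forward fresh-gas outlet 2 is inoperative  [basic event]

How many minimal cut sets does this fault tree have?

Pipeline path down [AND]: one cut set from each child combined → 1 × 1 = 1 cut set(s).
O2 supply unavailable [AND]: one cut set from each child combined → 1 × 1 × 1 = 1 cut set(s).
Vaporizer chain lost [OR]: union of children's cut sets → 2 cut set(s).
Scavenge line lost [OR]: union of children's cut sets → 3 cut set(s).
Cylinder backup lost [OR]: union of children's cut sets → 3 cut set(s).
Breathing circuit unavailable [OR]: union of children's cut sets → 6 cut set(s).
Pipeline path 2 lost [OR]: union of children's cut sets → 7 cut set(s).
Anesthesia gas delivery interrupted [OR]: union of children's cut sets → 9 cut set(s).
Minimal cut sets: {Check valve failed, Right fresh-gas outlet degraded}; {B flowmeter lost}; {O2 cylinder is out}; {APL valve offline, Aft CO2 absorber stuck, Standby pressure regulator malfunctions}; {Standby vaporizer faulted}; {Supply hose degraded}; {B pipeline inlet is out}; {B check valve 2 degraded}; {Forward fresh-gas outlet 2 is inoperative}.

9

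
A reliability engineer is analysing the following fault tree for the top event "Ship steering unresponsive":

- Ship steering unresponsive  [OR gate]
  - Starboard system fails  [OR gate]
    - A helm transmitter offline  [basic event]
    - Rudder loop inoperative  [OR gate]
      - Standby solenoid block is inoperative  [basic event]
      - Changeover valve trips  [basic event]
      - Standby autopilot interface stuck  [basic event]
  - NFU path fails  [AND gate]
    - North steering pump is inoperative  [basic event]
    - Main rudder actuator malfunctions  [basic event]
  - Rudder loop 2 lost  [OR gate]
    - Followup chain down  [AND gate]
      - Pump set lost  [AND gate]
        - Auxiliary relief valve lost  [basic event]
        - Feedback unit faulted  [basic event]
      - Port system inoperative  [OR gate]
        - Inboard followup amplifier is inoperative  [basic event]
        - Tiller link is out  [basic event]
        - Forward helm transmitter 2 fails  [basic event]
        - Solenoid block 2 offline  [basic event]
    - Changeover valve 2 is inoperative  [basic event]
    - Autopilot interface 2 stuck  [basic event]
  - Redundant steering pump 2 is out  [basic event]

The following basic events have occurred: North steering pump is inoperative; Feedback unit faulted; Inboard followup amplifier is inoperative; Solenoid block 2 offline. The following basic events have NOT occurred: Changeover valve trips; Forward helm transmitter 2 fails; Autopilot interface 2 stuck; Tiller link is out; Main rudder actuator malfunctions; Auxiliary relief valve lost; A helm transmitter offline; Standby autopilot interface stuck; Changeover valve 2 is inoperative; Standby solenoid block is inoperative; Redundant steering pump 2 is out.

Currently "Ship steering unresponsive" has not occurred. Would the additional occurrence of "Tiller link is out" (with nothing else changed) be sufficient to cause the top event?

No

Counterfactual: set "Tiller link is out" to occurred.
Rudder loop inoperative [OR]: Standby solenoid block is inoperative=not, Changeover valve trips=not, Standby autopilot interface stuck=not → no input occurs → does not occur.
Starboard system fails [OR]: A helm transmitter offline=not, Rudder loop inoperative=not → no input occurs → does not occur.
NFU path fails [AND]: North steering pump is inoperative=occurs, Main rudder actuator malfunctions=not → not all inputs occur → does not occur.
Pump set lost [AND]: Auxiliary relief valve lost=not, Feedback unit faulted=occurs → not all inputs occur → does not occur.
Port system inoperative [OR]: Inboard followup amplifier is inoperative=occurs, Tiller link is out=occurs, Forward helm transmitter 2 fails=not, Solenoid block 2 offline=occurs → at least one input occurs → occurs.
Followup chain down [AND]: Pump set lost=not, Port system inoperative=occurs → not all inputs occur → does not occur.
Rudder loop 2 lost [OR]: Followup chain down=not, Changeover valve 2 is inoperative=not, Autopilot interface 2 stuck=not → no input occurs → does not occur.
Ship steering unresponsive [OR]: Starboard system fails=not, NFU path fails=not, Rudder loop 2 lost=not, Redundant steering pump 2 is out=not → no input occurs → does not occur.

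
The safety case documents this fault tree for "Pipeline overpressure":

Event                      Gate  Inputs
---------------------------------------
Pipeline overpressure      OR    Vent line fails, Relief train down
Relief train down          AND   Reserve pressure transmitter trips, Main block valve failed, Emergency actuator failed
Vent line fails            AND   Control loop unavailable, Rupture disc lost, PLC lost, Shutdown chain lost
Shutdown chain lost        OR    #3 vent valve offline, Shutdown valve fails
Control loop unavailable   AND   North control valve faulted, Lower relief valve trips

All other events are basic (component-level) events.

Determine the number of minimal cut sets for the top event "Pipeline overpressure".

3

Control loop unavailable [AND]: one cut set from each child combined → 1 × 1 = 1 cut set(s).
Shutdown chain lost [OR]: union of children's cut sets → 2 cut set(s).
Vent line fails [AND]: one cut set from each child combined → 1 × 1 × 1 × 2 = 2 cut set(s).
Relief train down [AND]: one cut set from each child combined → 1 × 1 × 1 = 1 cut set(s).
Pipeline overpressure [OR]: union of children's cut sets → 3 cut set(s).
Minimal cut sets: {#3 vent valve offline, Lower relief valve trips, North control valve faulted, PLC lost, Rupture disc lost}; {Lower relief valve trips, North control valve faulted, PLC lost, Rupture disc lost, Shutdown valve fails}; {Emergency actuator failed, Main block valve failed, Reserve pressure transmitter trips}.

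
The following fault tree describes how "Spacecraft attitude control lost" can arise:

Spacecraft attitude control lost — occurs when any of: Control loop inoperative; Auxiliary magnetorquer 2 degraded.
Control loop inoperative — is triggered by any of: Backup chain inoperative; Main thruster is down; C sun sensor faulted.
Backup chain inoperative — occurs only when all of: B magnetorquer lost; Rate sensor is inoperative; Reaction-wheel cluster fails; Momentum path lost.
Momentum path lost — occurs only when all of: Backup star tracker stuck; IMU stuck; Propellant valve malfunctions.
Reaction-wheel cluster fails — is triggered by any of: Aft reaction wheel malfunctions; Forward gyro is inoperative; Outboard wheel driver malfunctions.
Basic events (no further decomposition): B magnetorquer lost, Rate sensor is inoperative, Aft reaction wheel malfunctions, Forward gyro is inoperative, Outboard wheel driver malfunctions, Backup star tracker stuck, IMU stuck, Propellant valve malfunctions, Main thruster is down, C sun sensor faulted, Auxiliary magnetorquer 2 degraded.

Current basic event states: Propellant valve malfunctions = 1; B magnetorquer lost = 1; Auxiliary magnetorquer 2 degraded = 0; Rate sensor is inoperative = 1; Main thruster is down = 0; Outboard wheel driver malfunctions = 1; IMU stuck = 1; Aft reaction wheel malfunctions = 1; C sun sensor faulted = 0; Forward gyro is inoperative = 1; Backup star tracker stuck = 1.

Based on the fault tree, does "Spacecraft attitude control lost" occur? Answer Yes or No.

Yes

Reaction-wheel cluster fails [OR]: Aft reaction wheel malfunctions=occurs, Forward gyro is inoperative=occurs, Outboard wheel driver malfunctions=occurs → at least one input occurs → occurs.
Momentum path lost [AND]: Backup star tracker stuck=occurs, IMU stuck=occurs, Propellant valve malfunctions=occurs → all inputs occur → occurs.
Backup chain inoperative [AND]: B magnetorquer lost=occurs, Rate sensor is inoperative=occurs, Reaction-wheel cluster fails=occurs, Momentum path lost=occurs → all inputs occur → occurs.
Control loop inoperative [OR]: Backup chain inoperative=occurs, Main thruster is down=not, C sun sensor faulted=not → at least one input occurs → occurs.
Spacecraft attitude control lost [OR]: Control loop inoperative=occurs, Auxiliary magnetorquer 2 degraded=not → at least one input occurs → occurs.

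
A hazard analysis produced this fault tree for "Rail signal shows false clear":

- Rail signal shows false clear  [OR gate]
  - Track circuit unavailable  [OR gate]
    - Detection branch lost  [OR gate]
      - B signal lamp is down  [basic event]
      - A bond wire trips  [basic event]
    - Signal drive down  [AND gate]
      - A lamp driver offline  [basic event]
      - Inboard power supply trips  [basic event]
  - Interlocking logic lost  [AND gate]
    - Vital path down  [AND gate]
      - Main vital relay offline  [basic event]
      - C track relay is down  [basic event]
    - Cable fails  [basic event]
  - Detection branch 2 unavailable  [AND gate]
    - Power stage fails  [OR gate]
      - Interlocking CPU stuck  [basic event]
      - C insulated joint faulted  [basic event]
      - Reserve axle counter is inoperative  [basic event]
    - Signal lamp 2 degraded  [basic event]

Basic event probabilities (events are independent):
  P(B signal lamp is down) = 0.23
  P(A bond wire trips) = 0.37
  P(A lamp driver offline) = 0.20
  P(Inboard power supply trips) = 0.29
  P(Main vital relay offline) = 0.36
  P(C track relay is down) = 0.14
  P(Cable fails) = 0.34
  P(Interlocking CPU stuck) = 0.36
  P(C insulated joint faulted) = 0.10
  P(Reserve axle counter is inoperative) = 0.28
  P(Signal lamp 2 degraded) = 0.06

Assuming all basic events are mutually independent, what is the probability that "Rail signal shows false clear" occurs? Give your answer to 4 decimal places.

P(Detection branch lost) [OR] = 1 − (1−0.23) × (1−0.37) = 0.514900
P(Signal drive down) [AND] = 0.20 × 0.29 = 0.058000
P(Track circuit unavailable) [OR] = 1 − (1−0.514900) × (1−0.058000) = 0.543036
P(Vital path down) [AND] = 0.36 × 0.14 = 0.050400
P(Interlocking logic lost) [AND] = 0.050400 × 0.34 = 0.017136
P(Power stage fails) [OR] = 1 − (1−0.36) × (1−0.10) × (1−0.28) = 0.585280
P(Detection branch 2 unavailable) [AND] = 0.585280 × 0.06 = 0.035117
P(Rail signal shows false clear) [OR] = 1 − (1−0.543036) × (1−0.017136) × (1−0.035117) = 0.566639
Rounded to 4 decimal places: P(Rail signal shows false clear) ≈ 0.5666.

0.5666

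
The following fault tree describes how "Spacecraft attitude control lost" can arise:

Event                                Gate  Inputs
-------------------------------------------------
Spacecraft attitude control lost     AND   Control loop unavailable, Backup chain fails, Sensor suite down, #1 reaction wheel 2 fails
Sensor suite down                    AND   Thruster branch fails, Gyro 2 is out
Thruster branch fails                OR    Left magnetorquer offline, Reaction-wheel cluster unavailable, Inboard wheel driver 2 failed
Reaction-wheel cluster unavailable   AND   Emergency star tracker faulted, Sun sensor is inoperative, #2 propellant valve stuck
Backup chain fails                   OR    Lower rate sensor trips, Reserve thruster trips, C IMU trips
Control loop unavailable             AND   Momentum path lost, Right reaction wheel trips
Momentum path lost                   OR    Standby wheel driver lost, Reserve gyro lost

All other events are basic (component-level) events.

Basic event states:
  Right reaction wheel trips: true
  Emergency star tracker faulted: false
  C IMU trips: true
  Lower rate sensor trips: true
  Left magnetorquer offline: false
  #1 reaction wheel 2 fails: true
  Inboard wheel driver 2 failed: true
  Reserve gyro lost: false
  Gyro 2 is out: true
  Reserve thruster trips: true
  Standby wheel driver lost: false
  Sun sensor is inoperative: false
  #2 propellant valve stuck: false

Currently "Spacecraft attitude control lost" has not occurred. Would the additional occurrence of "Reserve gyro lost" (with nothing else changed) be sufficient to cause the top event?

Counterfactual: set "Reserve gyro lost" to occurred.
Momentum path lost [OR]: Standby wheel driver lost=not, Reserve gyro lost=occurs → at least one input occurs → occurs.
Control loop unavailable [AND]: Momentum path lost=occurs, Right reaction wheel trips=occurs → all inputs occur → occurs.
Backup chain fails [OR]: Lower rate sensor trips=occurs, Reserve thruster trips=occurs, C IMU trips=occurs → at least one input occurs → occurs.
Reaction-wheel cluster unavailable [AND]: Emergency star tracker faulted=not, Sun sensor is inoperative=not, #2 propellant valve stuck=not → not all inputs occur → does not occur.
Thruster branch fails [OR]: Left magnetorquer offline=not, Reaction-wheel cluster unavailable=not, Inboard wheel driver 2 failed=occurs → at least one input occurs → occurs.
Sensor suite down [AND]: Thruster branch fails=occurs, Gyro 2 is out=occurs → all inputs occur → occurs.
Spacecraft attitude control lost [AND]: Control loop unavailable=occurs, Backup chain fails=occurs, Sensor suite down=occurs, #1 reaction wheel 2 fails=occurs → all inputs occur → occurs.

Yes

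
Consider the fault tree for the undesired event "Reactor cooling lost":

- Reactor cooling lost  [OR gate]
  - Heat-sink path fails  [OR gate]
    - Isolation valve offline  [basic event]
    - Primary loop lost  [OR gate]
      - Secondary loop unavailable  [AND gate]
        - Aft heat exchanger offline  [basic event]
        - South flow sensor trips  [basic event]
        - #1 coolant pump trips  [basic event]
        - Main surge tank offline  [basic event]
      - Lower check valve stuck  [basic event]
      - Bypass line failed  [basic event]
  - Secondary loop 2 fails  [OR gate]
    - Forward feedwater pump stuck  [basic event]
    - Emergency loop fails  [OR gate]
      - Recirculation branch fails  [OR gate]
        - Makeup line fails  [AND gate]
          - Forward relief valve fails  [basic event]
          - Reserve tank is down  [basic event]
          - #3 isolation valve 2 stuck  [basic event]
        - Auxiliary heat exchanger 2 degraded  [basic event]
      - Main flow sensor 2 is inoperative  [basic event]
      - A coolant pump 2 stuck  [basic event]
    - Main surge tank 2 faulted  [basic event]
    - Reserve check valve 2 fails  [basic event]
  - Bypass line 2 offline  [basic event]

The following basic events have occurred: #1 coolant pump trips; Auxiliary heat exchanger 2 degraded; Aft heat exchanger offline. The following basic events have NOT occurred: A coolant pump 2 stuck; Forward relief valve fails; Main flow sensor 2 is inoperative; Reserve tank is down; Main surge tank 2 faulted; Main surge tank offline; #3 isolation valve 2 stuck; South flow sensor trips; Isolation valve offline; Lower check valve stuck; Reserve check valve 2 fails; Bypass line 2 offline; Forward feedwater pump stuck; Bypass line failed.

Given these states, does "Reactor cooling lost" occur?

Secondary loop unavailable [AND]: Aft heat exchanger offline=occurs, South flow sensor trips=not, #1 coolant pump trips=occurs, Main surge tank offline=not → not all inputs occur → does not occur.
Primary loop lost [OR]: Secondary loop unavailable=not, Lower check valve stuck=not, Bypass line failed=not → no input occurs → does not occur.
Heat-sink path fails [OR]: Isolation valve offline=not, Primary loop lost=not → no input occurs → does not occur.
Makeup line fails [AND]: Forward relief valve fails=not, Reserve tank is down=not, #3 isolation valve 2 stuck=not → not all inputs occur → does not occur.
Recirculation branch fails [OR]: Makeup line fails=not, Auxiliary heat exchanger 2 degraded=occurs → at least one input occurs → occurs.
Emergency loop fails [OR]: Recirculation branch fails=occurs, Main flow sensor 2 is inoperative=not, A coolant pump 2 stuck=not → at least one input occurs → occurs.
Secondary loop 2 fails [OR]: Forward feedwater pump stuck=not, Emergency loop fails=occurs, Main surge tank 2 faulted=not, Reserve check valve 2 fails=not → at least one input occurs → occurs.
Reactor cooling lost [OR]: Heat-sink path fails=not, Secondary loop 2 fails=occurs, Bypass line 2 offline=not → at least one input occurs → occurs.

Yes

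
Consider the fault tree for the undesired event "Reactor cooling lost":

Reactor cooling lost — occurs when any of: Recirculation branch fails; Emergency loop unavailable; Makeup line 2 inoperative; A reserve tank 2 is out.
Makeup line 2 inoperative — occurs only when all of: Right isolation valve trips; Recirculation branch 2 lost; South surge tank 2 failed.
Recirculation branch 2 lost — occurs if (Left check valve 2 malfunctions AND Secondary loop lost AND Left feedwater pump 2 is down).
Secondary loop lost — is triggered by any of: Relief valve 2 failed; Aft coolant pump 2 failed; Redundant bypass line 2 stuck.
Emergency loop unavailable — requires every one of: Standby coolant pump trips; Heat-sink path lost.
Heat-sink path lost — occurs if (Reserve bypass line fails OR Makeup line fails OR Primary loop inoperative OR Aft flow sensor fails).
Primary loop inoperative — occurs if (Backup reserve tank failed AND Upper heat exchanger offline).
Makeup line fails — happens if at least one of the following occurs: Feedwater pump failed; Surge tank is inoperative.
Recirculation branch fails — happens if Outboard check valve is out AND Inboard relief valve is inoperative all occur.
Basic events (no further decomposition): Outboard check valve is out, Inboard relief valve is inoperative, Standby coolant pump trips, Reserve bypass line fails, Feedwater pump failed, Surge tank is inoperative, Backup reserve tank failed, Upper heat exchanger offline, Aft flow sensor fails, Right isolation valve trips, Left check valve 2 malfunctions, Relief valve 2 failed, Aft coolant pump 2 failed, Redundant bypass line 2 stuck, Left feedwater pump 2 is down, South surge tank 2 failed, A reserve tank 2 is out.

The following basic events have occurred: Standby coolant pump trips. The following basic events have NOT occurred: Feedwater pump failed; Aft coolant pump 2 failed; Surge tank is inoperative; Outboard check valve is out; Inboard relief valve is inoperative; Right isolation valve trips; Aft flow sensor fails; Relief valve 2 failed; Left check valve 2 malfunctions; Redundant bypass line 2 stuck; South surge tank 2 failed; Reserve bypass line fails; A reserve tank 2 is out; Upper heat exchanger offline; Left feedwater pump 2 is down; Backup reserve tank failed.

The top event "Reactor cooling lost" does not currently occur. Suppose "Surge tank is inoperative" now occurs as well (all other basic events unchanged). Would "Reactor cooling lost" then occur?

Yes

Counterfactual: set "Surge tank is inoperative" to occurred.
Recirculation branch fails [AND]: Outboard check valve is out=not, Inboard relief valve is inoperative=not → not all inputs occur → does not occur.
Makeup line fails [OR]: Feedwater pump failed=not, Surge tank is inoperative=occurs → at least one input occurs → occurs.
Primary loop inoperative [AND]: Backup reserve tank failed=not, Upper heat exchanger offline=not → not all inputs occur → does not occur.
Heat-sink path lost [OR]: Reserve bypass line fails=not, Makeup line fails=occurs, Primary loop inoperative=not, Aft flow sensor fails=not → at least one input occurs → occurs.
Emergency loop unavailable [AND]: Standby coolant pump trips=occurs, Heat-sink path lost=occurs → all inputs occur → occurs.
Secondary loop lost [OR]: Relief valve 2 failed=not, Aft coolant pump 2 failed=not, Redundant bypass line 2 stuck=not → no input occurs → does not occur.
Recirculation branch 2 lost [AND]: Left check valve 2 malfunctions=not, Secondary loop lost=not, Left feedwater pump 2 is down=not → not all inputs occur → does not occur.
Makeup line 2 inoperative [AND]: Right isolation valve trips=not, Recirculation branch 2 lost=not, South surge tank 2 failed=not → not all inputs occur → does not occur.
Reactor cooling lost [OR]: Recirculation branch fails=not, Emergency loop unavailable=occurs, Makeup line 2 inoperative=not, A reserve tank 2 is out=not → at least one input occurs → occurs.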